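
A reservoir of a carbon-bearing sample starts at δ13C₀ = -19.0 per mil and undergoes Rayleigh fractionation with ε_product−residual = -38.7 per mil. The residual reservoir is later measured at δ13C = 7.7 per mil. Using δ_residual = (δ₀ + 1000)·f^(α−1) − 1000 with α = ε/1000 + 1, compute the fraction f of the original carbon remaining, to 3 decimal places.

α − 1 = ε/1000 = -0.0387
(δ_res + 1000)/(δ₀ + 1000) = (7.7 + 1000)/(-19.0 + 1000) = 1007.7/981.0 = 1.027217
f = 1.027217^(1/-0.0387) = exp(ln(1.027217)/-0.0387) = exp(0.02685/-0.0387)
f = exp(-0.6939) = 0.4996

0.500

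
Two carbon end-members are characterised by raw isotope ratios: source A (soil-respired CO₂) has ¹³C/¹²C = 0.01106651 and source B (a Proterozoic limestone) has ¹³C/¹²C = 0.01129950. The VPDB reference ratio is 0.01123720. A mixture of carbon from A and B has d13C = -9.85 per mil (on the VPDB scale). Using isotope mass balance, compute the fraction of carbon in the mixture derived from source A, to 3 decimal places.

0.742

δ_A = (0.01106651/0.01123720 − 1)×1000 = (0.984810 − 1)×1000 = -15.190 per mil
δ_B = (0.01129950/0.01123720 − 1)×1000 = (1.005544 − 1)×1000 = 5.544 per mil
f_A = (δ_mix − δ_B)/(δ_A − δ_B) = (-9.85 − (5.544))/(-15.190 − (5.544))
f_A = -15.394 / -20.734 = 0.7425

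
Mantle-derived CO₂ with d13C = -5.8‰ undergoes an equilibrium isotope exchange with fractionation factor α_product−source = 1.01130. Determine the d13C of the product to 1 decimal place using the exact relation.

δ_product = (δ_source + 1000)·α − 1000
δ_product = (-5.8 + 1000) × 1.01130 − 1000
δ_product = 1005.434 − 1000 = 5.43‰

5.4‰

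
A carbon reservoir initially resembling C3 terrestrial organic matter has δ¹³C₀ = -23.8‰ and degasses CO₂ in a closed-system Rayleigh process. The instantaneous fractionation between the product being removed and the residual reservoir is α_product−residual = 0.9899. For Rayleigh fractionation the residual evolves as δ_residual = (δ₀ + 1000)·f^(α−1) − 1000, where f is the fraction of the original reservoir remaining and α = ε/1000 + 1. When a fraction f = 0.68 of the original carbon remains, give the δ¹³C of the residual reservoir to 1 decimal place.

Rayleigh residual: δ_res = (δ₀ + 1000)·f^(α−1) − 1000
α − 1 = -0.01010
f^(α−1) = 0.68^(-0.01010) = 1.003903
δ_res = (-23.8 + 1000) × 1.003903 − 1000 = 980.010 − 1000 = -19.99‰

-20.0‰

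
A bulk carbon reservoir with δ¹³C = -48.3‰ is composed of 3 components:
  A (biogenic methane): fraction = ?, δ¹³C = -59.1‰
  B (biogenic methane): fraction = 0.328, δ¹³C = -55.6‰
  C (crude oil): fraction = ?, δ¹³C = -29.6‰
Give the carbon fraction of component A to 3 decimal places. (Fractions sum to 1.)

Let f_A and f_C be the unknown fractions; fractions sum to 1 so f_A + f_C = 0.672.
Mass balance: Σ fᵢ·δᵢ = δ_bulk ⇒ f_A·(-59.1) + f_C·(-29.6) = -48.3 − (-18.237) = -30.063
Substitute f_C = 0.672 − f_A:
f_A·(-59.1 − -29.6) = -30.063 − 0.672×(-29.6) = -10.172
f_A = -10.172 / -29.5 = 0.3448

0.345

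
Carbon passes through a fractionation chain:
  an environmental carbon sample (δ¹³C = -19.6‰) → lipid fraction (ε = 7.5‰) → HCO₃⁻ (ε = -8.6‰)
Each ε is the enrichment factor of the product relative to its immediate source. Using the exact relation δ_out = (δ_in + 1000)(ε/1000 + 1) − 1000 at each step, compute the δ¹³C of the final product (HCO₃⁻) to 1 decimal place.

-20.7‰

step 1: δ = (-19.60 + 1000)·(7.5/1000 + 1) − 1000 = -12.25‰
step 2: δ = (-12.25 + 1000)·(-8.6/1000 + 1) − 1000 = -20.74‰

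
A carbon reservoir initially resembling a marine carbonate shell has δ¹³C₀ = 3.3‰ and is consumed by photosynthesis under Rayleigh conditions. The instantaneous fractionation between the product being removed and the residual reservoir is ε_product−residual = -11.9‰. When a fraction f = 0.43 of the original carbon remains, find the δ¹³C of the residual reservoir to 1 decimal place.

13.4‰

Rayleigh residual: δ_res = (δ₀ + 1000)·f^(α−1) − 1000
α = ε/1000 + 1 = 0.98810, so α − 1 = -0.01190
f^(α−1) = 0.43^(-0.01190) = 1.010094
δ_res = (3.3 + 1000) × 1.010094 − 1000 = 1013.427 − 1000 = 13.43‰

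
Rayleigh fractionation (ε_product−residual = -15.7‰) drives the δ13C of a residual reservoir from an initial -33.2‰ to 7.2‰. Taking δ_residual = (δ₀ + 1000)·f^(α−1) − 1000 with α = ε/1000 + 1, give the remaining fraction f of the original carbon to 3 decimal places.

α − 1 = ε/1000 = -0.0157
(δ_res + 1000)/(δ₀ + 1000) = (7.2 + 1000)/(-33.2 + 1000) = 1007.2/966.8 = 1.041787
f = 1.041787^(1/-0.0157) = exp(ln(1.041787)/-0.0157) = exp(0.04094/-0.0157)
f = exp(-2.6075) = 0.0737

0.074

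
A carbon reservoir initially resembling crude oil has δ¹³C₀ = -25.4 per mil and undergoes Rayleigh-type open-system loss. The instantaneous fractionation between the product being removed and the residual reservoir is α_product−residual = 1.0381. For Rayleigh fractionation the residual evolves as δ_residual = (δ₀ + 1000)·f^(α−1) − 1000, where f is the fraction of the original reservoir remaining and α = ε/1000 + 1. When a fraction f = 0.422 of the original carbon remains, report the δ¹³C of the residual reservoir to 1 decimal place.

-56.9 per mil

Rayleigh residual: δ_res = (δ₀ + 1000)·f^(α−1) − 1000
α − 1 = 0.03810
f^(α−1) = 0.422^(0.03810) = 0.967664
δ_res = (-25.4 + 1000) × 0.967664 − 1000 = 943.085 − 1000 = -56.92 per mil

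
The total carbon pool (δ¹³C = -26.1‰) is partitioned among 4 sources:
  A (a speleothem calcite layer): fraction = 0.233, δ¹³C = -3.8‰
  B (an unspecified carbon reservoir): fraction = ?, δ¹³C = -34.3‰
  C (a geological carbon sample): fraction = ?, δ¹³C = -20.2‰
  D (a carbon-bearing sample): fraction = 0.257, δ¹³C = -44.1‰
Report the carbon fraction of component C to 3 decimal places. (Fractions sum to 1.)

Let f_C and f_B be the unknown fractions; fractions sum to 1 so f_C + f_B = 0.510.
Mass balance: Σ fᵢ·δᵢ = δ_bulk ⇒ f_C·(-20.2) + f_B·(-34.3) = -26.1 − (-12.219) = -13.881
Substitute f_B = 0.510 − f_C:
f_C·(-20.2 − -34.3) = -13.881 − 0.510×(-34.3) = 3.612
f_C = 3.612 / 14.1 = 0.2562

0.256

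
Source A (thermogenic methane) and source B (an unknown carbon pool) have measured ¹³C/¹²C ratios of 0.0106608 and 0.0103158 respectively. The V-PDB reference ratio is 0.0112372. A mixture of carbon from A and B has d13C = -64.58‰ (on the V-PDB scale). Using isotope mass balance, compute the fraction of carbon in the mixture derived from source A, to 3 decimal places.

δ_A = (0.0106608/0.0112372 − 1)×1000 = (0.948706 − 1)×1000 = -51.294‰
δ_B = (0.0103158/0.0112372 − 1)×1000 = (0.918004 − 1)×1000 = -81.996‰
f_A = (δ_mix − δ_B)/(δ_A − δ_B) = (-64.58 − (-81.996))/(-51.294 − (-81.996))
f_A = 17.416 / 30.702 = 0.5673

0.567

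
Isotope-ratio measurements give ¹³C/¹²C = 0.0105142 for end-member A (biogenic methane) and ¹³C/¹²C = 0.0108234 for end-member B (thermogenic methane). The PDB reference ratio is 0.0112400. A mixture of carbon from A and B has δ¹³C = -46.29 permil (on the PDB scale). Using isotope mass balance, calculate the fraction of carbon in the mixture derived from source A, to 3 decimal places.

0.335

δ_A = (0.0105142/0.0112400 − 1)×1000 = (0.935427 − 1)×1000 = -64.573 permil
δ_B = (0.0108234/0.0112400 − 1)×1000 = (0.962936 − 1)×1000 = -37.064 permil
f_A = (δ_mix − δ_B)/(δ_A − δ_B) = (-46.29 − (-37.064))/(-64.573 − (-37.064))
f_A = -9.226 / -27.509 = 0.3354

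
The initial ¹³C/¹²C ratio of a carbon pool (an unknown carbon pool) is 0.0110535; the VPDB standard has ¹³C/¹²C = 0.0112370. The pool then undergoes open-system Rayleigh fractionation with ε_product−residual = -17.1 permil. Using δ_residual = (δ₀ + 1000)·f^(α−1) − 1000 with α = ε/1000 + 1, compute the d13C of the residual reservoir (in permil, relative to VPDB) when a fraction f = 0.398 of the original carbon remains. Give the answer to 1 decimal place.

-0.7 permil

δ₀ = (0.0110535/0.0112370 − 1)×1000 = (0.983670 − 1)×1000 = -16.330 permil
α − 1 = ε/1000 = -0.0171
f^(α−1) = 0.398^(-0.0171) = 1.015879
δ_res = (-16.330 + 1000) × 1.015879 − 1000 = 999.290 − 1000 = -0.71 permil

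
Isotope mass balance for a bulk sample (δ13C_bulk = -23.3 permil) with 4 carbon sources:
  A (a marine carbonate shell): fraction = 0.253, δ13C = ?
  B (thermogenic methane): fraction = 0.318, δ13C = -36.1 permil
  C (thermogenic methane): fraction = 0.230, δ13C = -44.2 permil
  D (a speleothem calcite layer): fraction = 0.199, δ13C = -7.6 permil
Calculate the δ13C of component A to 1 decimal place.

Isotope mass balance: δ_bulk = Σ fᵢ·δᵢ.
-23.3 = 0.253×δ_A + 0.318×(-36.1) + 0.230×(-44.2) + 0.199×(-7.6)
0.253·δ_A = -23.3 − (-23.158) = -0.142
δ_A = -0.142 / 0.253 = -0.56 permil

-0.6 permil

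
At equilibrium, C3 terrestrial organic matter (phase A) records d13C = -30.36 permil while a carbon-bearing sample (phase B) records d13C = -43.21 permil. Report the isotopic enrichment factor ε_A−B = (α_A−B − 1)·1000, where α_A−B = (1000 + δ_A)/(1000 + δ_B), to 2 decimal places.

α_A−B = (1000 + -30.36) / (1000 + -43.21) = 969.64 / 956.79 = 1.013430
ε_A−B = (1.013430 − 1) × 1000 = 13.430 permil
(The approximation ε ≈ δ_A − δ_B would give 12.85 permil.)

13.43 permil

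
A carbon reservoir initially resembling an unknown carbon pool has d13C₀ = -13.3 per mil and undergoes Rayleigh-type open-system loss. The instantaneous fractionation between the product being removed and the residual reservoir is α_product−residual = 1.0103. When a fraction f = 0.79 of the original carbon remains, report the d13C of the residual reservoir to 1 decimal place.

-15.7 per mil

Rayleigh residual: δ_res = (δ₀ + 1000)·f^(α−1) − 1000
α − 1 = 0.01030
f^(α−1) = 0.79^(0.01030) = 0.997575
δ_res = (-13.3 + 1000) × 0.997575 − 1000 = 984.307 − 1000 = -15.69 per mil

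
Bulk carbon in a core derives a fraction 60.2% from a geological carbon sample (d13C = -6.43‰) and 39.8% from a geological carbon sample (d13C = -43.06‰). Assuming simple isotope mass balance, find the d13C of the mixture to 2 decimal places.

-21.01‰

δ_mix = f_A·δ_A + f_B·δ_B
δ_mix = 0.602 × (-6.43) + 0.398 × (-43.06)
δ_mix = -3.871 + -17.138 = -21.009‰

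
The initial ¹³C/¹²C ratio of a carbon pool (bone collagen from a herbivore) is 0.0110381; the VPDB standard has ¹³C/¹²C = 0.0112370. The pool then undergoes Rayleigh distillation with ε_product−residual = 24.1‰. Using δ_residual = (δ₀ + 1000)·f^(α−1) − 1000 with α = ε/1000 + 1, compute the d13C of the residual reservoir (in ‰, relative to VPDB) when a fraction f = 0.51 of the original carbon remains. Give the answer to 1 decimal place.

-33.5‰

δ₀ = (0.0110381/0.0112370 − 1)×1000 = (0.982300 − 1)×1000 = -17.700‰
α − 1 = ε/1000 = 0.0241
f^(α−1) = 0.51^(0.0241) = 0.983903
δ_res = (-17.700 + 1000) × 0.983903 − 1000 = 966.488 − 1000 = -33.51‰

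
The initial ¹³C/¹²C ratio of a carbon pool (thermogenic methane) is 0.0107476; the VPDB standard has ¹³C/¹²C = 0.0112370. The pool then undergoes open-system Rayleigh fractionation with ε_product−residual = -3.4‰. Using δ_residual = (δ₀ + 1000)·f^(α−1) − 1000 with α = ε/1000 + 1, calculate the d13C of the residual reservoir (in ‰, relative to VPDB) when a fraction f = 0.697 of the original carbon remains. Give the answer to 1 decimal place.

-42.4‰

δ₀ = (0.0107476/0.0112370 − 1)×1000 = (0.956447 − 1)×1000 = -43.553‰
α − 1 = ε/1000 = -0.0034
f^(α−1) = 0.697^(-0.0034) = 1.001228
δ_res = (-43.553 + 1000) × 1.001228 − 1000 = 957.622 − 1000 = -42.38‰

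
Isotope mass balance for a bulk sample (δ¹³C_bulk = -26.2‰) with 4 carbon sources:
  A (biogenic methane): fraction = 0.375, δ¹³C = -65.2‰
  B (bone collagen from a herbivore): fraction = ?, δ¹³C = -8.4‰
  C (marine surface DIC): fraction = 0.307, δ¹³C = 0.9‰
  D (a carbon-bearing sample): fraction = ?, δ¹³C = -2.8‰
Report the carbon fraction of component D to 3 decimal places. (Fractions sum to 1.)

0.115

Let f_D and f_B be the unknown fractions; fractions sum to 1 so f_D + f_B = 0.318.
Mass balance: Σ fᵢ·δᵢ = δ_bulk ⇒ f_D·(-2.8) + f_B·(-8.4) = -26.2 − (-24.174) = -2.026
Substitute f_B = 0.318 − f_D:
f_D·(-2.8 − -8.4) = -2.026 − 0.318×(-8.4) = 0.645
f_D = 0.645 / 5.6 = 0.1152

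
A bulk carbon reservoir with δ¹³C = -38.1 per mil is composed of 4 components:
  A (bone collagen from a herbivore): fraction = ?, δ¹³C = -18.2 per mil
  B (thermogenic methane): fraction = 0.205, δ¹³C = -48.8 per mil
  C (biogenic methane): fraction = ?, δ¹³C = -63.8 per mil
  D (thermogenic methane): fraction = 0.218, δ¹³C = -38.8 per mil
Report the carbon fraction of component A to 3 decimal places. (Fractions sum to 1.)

0.377

Let f_A and f_C be the unknown fractions; fractions sum to 1 so f_A + f_C = 0.577.
Mass balance: Σ fᵢ·δᵢ = δ_bulk ⇒ f_A·(-18.2) + f_C·(-63.8) = -38.1 − (-18.462) = -19.638
Substitute f_C = 0.577 − f_A:
f_A·(-18.2 − -63.8) = -19.638 − 0.577×(-63.8) = 17.175
f_A = 17.175 / 45.6 = 0.3766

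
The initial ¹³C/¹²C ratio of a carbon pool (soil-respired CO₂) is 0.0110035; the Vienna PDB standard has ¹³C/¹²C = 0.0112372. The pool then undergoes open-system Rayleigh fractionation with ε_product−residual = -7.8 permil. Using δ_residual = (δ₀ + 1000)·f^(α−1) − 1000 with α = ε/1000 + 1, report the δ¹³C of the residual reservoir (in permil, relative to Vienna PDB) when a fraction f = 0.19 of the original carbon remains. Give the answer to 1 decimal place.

-8.0 permil

δ₀ = (0.0110035/0.0112372 − 1)×1000 = (0.979203 − 1)×1000 = -20.797 permil
α − 1 = ε/1000 = -0.0078
f^(α−1) = 0.19^(-0.0078) = 1.013038
δ_res = (-20.797 + 1000) × 1.013038 − 1000 = 991.970 − 1000 = -8.03 permil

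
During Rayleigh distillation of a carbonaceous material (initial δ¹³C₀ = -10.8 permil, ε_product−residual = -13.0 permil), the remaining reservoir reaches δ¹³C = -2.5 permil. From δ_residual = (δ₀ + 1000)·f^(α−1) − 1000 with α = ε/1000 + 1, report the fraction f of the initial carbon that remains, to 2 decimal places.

α − 1 = ε/1000 = -0.0130
(δ_res + 1000)/(δ₀ + 1000) = (-2.5 + 1000)/(-10.8 + 1000) = 997.5/989.2 = 1.008391
f = 1.008391^(1/-0.0130) = exp(ln(1.008391)/-0.0130) = exp(0.00836/-0.0130)
f = exp(-0.6427) = 0.5258

0.53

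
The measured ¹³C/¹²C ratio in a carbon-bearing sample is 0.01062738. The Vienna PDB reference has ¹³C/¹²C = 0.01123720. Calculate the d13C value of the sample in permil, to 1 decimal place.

-54.3 permil

d13C = (R_sample / R_standard − 1) × 1000
R_sample / R_standard = 0.01062738 / 0.01123720 = 0.945732
d13C = (0.945732 − 1) × 1000 = -54.27 permil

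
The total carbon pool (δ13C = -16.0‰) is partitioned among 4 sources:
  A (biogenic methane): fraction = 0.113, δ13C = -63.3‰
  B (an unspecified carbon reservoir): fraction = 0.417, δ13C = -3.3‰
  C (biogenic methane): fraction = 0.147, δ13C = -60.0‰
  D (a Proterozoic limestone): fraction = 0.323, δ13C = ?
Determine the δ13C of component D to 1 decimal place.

4.2‰

Isotope mass balance: δ_bulk = Σ fᵢ·δᵢ.
-16.0 = 0.113×(-63.3) + 0.417×(-3.3) + 0.147×(-60.0) + 0.323×δ_D
0.323·δ_D = -16.0 − (-17.349) = 1.349
δ_D = 1.349 / 0.323 = 4.18‰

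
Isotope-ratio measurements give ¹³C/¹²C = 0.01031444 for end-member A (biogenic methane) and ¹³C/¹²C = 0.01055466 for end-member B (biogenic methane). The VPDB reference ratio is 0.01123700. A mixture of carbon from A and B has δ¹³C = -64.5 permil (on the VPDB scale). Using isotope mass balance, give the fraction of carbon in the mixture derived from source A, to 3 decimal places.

0.177

δ_A = (0.01031444/0.01123700 − 1)×1000 = (0.917900 − 1)×1000 = -82.100 permil
δ_B = (0.01055466/0.01123700 − 1)×1000 = (0.939277 − 1)×1000 = -60.723 permil
f_A = (δ_mix − δ_B)/(δ_A − δ_B) = (-64.5 − (-60.723))/(-82.100 − (-60.723))
f_A = -3.777 / -21.378 = 0.1767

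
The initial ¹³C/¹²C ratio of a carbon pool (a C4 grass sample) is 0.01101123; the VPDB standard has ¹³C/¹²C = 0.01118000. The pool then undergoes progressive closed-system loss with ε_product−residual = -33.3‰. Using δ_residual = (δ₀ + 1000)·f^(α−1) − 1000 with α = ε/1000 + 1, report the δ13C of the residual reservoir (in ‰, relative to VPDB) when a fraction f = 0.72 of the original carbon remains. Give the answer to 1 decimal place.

-4.3‰

δ₀ = (0.01101123/0.01118000 − 1)×1000 = (0.984904 − 1)×1000 = -15.096‰
α − 1 = ε/1000 = -0.0333
f^(α−1) = 0.72^(-0.0333) = 1.010999
δ_res = (-15.096 + 1000) × 1.010999 − 1000 = 995.737 − 1000 = -4.26‰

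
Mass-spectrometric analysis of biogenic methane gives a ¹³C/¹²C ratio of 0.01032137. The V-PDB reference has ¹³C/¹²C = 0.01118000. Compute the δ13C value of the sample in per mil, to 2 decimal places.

δ13C = (R_sample / R_standard − 1) × 1000
R_sample / R_standard = 0.01032137 / 0.01118000 = 0.923199
δ13C = (0.923199 − 1) × 1000 = -76.801 per mil

-76.80 per mil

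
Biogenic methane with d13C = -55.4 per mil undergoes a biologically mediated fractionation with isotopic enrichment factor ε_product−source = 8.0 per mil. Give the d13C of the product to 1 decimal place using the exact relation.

To first order, δ_product ≈ δ_source + ε = -47.4 per mil.
Exactly, δ_product = (δ_source + 1000)·(ε/1000 + 1) − 1000.
δ_product = (-55.4 + 1000) × (8.0/1000 + 1) − 1000
δ_product = -47.84 per mil

-47.8 per mil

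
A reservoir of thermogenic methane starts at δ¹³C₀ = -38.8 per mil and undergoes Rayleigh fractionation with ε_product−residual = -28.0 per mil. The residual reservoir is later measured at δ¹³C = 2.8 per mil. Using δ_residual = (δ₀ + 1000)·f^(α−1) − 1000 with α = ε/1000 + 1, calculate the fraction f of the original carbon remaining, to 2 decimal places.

α − 1 = ε/1000 = -0.0280
(δ_res + 1000)/(δ₀ + 1000) = (2.8 + 1000)/(-38.8 + 1000) = 1002.8/961.2 = 1.043279
f = 1.043279^(1/-0.0280) = exp(ln(1.043279)/-0.0280) = exp(0.04237/-0.0280)
f = exp(-1.5132) = 0.2202

0.22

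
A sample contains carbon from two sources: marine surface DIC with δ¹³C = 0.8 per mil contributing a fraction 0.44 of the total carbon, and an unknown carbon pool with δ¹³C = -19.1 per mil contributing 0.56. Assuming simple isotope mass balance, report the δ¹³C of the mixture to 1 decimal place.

δ_mix = f_A·δ_A + f_B·δ_B
δ_mix = 0.44 × (0.8) + 0.56 × (-19.1)
δ_mix = 0.35 + -10.70 = -10.34 per mil

-10.3 per mil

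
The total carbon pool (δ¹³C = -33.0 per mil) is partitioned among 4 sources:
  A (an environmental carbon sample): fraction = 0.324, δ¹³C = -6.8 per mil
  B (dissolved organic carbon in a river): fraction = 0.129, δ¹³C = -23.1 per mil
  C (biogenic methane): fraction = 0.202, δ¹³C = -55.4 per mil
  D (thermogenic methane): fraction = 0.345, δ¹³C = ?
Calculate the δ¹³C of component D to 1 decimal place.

Isotope mass balance: δ_bulk = Σ fᵢ·δᵢ.
-33.0 = 0.324×(-6.8) + 0.129×(-23.1) + 0.202×(-55.4) + 0.345×δ_D
0.345·δ_D = -33.0 − (-16.374) = -16.626
δ_D = -16.626 / 0.345 = -48.19 per mil

-48.2 per mil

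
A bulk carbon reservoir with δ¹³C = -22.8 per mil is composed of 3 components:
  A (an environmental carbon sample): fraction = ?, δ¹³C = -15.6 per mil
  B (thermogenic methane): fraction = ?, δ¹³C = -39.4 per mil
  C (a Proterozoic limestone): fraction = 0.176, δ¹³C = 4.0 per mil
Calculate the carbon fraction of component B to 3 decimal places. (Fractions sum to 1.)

Let f_B and f_A be the unknown fractions; fractions sum to 1 so f_B + f_A = 0.824.
Mass balance: Σ fᵢ·δᵢ = δ_bulk ⇒ f_B·(-39.4) + f_A·(-15.6) = -22.8 − (0.704) = -23.504
Substitute f_A = 0.824 − f_B:
f_B·(-39.4 − -15.6) = -23.504 − 0.824×(-15.6) = -10.650
f_B = -10.650 / -23.8 = 0.4475

0.447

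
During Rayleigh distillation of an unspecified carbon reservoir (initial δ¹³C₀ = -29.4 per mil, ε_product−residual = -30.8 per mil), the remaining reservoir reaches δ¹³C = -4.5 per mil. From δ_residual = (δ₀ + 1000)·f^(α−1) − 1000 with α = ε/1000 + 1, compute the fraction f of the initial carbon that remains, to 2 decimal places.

0.44

α − 1 = ε/1000 = -0.0308
(δ_res + 1000)/(δ₀ + 1000) = (-4.5 + 1000)/(-29.4 + 1000) = 995.5/970.6 = 1.025654
f = 1.025654^(1/-0.0308) = exp(ln(1.025654)/-0.0308) = exp(0.02533/-0.0308)
f = exp(-0.8224) = 0.4394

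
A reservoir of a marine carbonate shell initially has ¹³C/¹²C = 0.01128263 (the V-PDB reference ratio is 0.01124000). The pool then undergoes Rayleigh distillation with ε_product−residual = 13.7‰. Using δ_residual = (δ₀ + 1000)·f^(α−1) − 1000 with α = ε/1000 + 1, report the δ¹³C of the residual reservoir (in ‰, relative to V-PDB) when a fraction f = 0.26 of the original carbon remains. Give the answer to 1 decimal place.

-14.6‰

δ₀ = (0.01128263/0.01124000 − 1)×1000 = (1.003793 − 1)×1000 = 3.793‰
α − 1 = ε/1000 = 0.0137
f^(α−1) = 0.26^(0.0137) = 0.981714
δ_res = (3.793 + 1000) × 0.981714 − 1000 = 985.438 − 1000 = -14.56‰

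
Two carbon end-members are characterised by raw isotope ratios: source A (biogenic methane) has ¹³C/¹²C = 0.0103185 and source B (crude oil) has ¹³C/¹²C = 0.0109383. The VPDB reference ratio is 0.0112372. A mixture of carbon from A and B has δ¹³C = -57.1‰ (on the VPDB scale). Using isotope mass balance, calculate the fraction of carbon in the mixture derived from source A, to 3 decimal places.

δ_A = (0.0103185/0.0112372 − 1)×1000 = (0.918245 − 1)×1000 = -81.755‰
δ_B = (0.0109383/0.0112372 − 1)×1000 = (0.973401 − 1)×1000 = -26.599‰
f_A = (δ_mix − δ_B)/(δ_A − δ_B) = (-57.1 − (-26.599))/(-81.755 − (-26.599))
f_A = -30.501 / -55.156 = 0.5530

0.553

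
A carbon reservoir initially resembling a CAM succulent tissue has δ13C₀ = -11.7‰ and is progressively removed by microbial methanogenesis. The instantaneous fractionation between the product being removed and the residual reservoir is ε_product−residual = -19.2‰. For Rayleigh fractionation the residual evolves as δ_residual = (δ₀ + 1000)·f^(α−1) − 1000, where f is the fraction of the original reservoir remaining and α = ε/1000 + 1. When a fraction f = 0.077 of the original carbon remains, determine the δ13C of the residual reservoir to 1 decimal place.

Rayleigh residual: δ_res = (δ₀ + 1000)·f^(α−1) − 1000
α = ε/1000 + 1 = 0.98080, so α − 1 = -0.01920
f^(α−1) = 0.077^(-0.01920) = 1.050460
δ_res = (-11.7 + 1000) × 1.050460 − 1000 = 1038.169 − 1000 = 38.17‰

38.2‰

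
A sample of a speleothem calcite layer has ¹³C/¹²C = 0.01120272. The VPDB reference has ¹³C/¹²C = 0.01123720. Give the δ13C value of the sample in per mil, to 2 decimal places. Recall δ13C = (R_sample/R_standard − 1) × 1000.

δ13C = (R_sample / R_standard − 1) × 1000
R_sample / R_standard = 0.01120272 / 0.01123720 = 0.996932
δ13C = (0.996932 − 1) × 1000 = -3.068 per mil

-3.07 per mil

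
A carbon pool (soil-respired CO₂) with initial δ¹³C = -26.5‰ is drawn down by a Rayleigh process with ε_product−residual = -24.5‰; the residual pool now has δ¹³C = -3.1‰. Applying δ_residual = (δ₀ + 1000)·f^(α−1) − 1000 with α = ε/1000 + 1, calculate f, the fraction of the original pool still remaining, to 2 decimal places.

α − 1 = ε/1000 = -0.0245
(δ_res + 1000)/(δ₀ + 1000) = (-3.1 + 1000)/(-26.5 + 1000) = 996.9/973.5 = 1.024037
f = 1.024037^(1/-0.0245) = exp(ln(1.024037)/-0.0245) = exp(0.02375/-0.0245)
f = exp(-0.9695) = 0.3793

0.38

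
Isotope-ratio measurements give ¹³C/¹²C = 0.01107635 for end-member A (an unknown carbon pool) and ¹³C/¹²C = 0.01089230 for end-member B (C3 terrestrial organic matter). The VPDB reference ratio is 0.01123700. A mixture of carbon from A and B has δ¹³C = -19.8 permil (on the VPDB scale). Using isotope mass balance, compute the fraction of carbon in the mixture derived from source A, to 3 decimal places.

δ_A = (0.01107635/0.01123700 − 1)×1000 = (0.985703 − 1)×1000 = -14.297 permil
δ_B = (0.01089230/0.01123700 − 1)×1000 = (0.969325 − 1)×1000 = -30.675 permil
f_A = (δ_mix − δ_B)/(δ_A − δ_B) = (-19.8 − (-30.675))/(-14.297 − (-30.675))
f_A = 10.875 / 16.379 = 0.6640

0.664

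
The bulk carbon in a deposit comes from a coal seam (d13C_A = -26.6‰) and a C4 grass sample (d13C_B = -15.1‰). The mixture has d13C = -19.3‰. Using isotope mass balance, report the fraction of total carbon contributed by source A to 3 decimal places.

0.365

δ_mix = f_A·δ_A + (1 − f_A)·δ_B  ⇒  f_A = (δ_mix − δ_B)/(δ_A − δ_B)
f_A = (-19.3 − (-15.1)) / (-26.6 − (-15.1))
f_A = -4.2 / -11.5 = 0.3652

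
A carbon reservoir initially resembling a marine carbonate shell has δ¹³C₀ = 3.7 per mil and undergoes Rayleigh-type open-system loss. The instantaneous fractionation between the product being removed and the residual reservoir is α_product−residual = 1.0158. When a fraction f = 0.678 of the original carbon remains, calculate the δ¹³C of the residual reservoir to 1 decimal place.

Rayleigh residual: δ_res = (δ₀ + 1000)·f^(α−1) − 1000
α − 1 = 0.01580
f^(α−1) = 0.678^(0.01580) = 0.993879
δ_res = (3.7 + 1000) × 0.993879 − 1000 = 997.556 − 1000 = -2.44 per mil

-2.4 per mil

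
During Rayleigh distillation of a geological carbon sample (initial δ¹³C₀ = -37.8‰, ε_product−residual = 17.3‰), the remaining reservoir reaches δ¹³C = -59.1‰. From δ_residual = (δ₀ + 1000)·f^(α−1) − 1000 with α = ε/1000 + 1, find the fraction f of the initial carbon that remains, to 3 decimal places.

α − 1 = ε/1000 = 0.0173
(δ_res + 1000)/(δ₀ + 1000) = (-59.1 + 1000)/(-37.8 + 1000) = 940.9/962.2 = 0.977863
f = 0.977863^(1/0.0173) = exp(ln(0.977863)/0.0173) = exp(-0.02239/0.0173)
f = exp(-1.2940) = 0.2742

0.274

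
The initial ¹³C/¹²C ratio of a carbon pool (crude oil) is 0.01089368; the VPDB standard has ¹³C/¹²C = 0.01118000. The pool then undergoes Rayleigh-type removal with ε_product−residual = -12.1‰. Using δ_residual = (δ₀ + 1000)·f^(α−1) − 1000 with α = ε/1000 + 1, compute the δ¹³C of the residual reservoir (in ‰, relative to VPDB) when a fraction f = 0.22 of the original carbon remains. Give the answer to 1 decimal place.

δ₀ = (0.01089368/0.01118000 − 1)×1000 = (0.974390 − 1)×1000 = -25.610‰
α − 1 = ε/1000 = -0.0121
f^(α−1) = 0.22^(-0.0121) = 1.018490
δ_res = (-25.610 + 1000) × 1.018490 − 1000 = 992.406 − 1000 = -7.59‰

-7.6‰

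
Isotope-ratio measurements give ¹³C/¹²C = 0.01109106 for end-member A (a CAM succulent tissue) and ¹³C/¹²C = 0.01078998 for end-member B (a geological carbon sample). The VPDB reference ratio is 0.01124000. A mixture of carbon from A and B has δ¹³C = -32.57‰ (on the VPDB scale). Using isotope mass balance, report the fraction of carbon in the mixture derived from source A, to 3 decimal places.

δ_A = (0.01109106/0.01124000 − 1)×1000 = (0.986749 − 1)×1000 = -13.251‰
δ_B = (0.01078998/0.01124000 − 1)×1000 = (0.959963 − 1)×1000 = -40.037‰
f_A = (δ_mix − δ_B)/(δ_A − δ_B) = (-32.57 − (-40.037))/(-13.251 − (-40.037))
f_A = 7.467 / 26.786 = 0.2788

0.279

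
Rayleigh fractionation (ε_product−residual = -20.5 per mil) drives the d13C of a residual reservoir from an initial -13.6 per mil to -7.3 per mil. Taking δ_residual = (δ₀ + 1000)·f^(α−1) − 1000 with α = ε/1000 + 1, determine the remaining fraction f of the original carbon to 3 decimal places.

0.733

α − 1 = ε/1000 = -0.0205
(δ_res + 1000)/(δ₀ + 1000) = (-7.3 + 1000)/(-13.6 + 1000) = 992.7/986.4 = 1.006387
f = 1.006387^(1/-0.0205) = exp(ln(1.006387)/-0.0205) = exp(0.00637/-0.0205)
f = exp(-0.3106) = 0.7330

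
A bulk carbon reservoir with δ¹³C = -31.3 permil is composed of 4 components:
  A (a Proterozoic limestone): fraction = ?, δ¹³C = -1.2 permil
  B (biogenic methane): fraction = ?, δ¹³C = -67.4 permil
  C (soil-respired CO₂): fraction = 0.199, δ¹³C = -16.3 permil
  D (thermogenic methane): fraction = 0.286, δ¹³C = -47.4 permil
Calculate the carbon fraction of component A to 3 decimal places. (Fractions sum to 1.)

Let f_A and f_B be the unknown fractions; fractions sum to 1 so f_A + f_B = 0.515.
Mass balance: Σ fᵢ·δᵢ = δ_bulk ⇒ f_A·(-1.2) + f_B·(-67.4) = -31.3 − (-16.800) = -14.500
Substitute f_B = 0.515 − f_A:
f_A·(-1.2 − -67.4) = -14.500 − 0.515×(-67.4) = 20.211
f_A = 20.211 / 66.2 = 0.3053

0.305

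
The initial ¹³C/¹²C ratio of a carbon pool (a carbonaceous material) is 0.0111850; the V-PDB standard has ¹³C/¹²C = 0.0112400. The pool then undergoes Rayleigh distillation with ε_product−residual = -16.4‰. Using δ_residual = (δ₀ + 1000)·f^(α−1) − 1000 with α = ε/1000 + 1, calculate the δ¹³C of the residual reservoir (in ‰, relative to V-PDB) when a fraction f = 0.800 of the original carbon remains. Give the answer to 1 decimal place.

δ₀ = (0.0111850/0.0112400 − 1)×1000 = (0.995107 − 1)×1000 = -4.893‰
α − 1 = ε/1000 = -0.0164
f^(α−1) = 0.800^(-0.0164) = 1.003666
δ_res = (-4.893 + 1000) × 1.003666 − 1000 = 998.755 − 1000 = -1.24‰

-1.2‰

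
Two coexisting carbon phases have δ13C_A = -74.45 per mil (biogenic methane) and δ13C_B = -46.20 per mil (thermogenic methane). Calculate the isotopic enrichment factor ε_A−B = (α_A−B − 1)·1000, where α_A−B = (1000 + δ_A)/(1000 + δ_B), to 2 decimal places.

α_A−B = (1000 + -74.45) / (1000 + -46.20) = 925.55 / 953.80 = 0.970382
ε_A−B = (0.970382 − 1) × 1000 = -29.618 per mil
(The approximation ε ≈ δ_A − δ_B would give -28.25 per mil.)

-29.62 per mil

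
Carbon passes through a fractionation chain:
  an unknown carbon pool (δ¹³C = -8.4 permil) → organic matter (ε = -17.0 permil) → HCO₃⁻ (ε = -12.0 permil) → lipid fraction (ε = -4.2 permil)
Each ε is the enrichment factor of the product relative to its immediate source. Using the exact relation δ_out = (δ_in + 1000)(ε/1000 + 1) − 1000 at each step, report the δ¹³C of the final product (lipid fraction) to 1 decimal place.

-41.0 permil

step 1: δ = (-8.40 + 1000)·(-17.0/1000 + 1) − 1000 = -25.26 permil
step 2: δ = (-25.26 + 1000)·(-12.0/1000 + 1) − 1000 = -36.95 permil
step 3: δ = (-36.95 + 1000)·(-4.2/1000 + 1) − 1000 = -41.00 permil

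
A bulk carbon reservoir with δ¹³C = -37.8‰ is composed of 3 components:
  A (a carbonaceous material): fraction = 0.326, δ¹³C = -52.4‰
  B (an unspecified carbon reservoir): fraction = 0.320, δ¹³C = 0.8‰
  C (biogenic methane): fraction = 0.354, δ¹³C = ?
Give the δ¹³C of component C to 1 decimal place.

-59.2‰

Isotope mass balance: δ_bulk = Σ fᵢ·δᵢ.
-37.8 = 0.326×(-52.4) + 0.320×(0.8) + 0.354×δ_C
0.354·δ_C = -37.8 − (-16.826) = -20.974
δ_C = -20.974 / 0.354 = -59.25‰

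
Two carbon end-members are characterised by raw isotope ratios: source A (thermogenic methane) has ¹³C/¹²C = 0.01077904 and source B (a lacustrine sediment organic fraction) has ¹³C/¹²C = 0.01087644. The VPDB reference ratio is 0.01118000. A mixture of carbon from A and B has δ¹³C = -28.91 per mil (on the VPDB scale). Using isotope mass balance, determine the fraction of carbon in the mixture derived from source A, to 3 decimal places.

0.202

δ_A = (0.01077904/0.01118000 − 1)×1000 = (0.964136 − 1)×1000 = -35.864 per mil
δ_B = (0.01087644/0.01118000 − 1)×1000 = (0.972848 − 1)×1000 = -27.152 per mil
f_A = (δ_mix − δ_B)/(δ_A − δ_B) = (-28.91 − (-27.152))/(-35.864 − (-27.152))
f_A = -1.758 / -8.712 = 0.2018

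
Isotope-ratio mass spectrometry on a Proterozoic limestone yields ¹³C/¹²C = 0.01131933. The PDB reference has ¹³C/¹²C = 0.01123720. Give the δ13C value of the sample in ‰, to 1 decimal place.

7.3‰

δ13C = (R_sample / R_standard − 1) × 1000
R_sample / R_standard = 0.01131933 / 0.01123720 = 1.007309
δ13C = (1.007309 − 1) × 1000 = 7.31‰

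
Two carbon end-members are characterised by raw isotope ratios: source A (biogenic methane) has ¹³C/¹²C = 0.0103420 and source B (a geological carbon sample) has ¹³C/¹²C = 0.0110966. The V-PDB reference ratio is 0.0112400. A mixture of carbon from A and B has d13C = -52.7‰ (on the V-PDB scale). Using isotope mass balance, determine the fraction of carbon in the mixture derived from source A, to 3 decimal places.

0.595

δ_A = (0.0103420/0.0112400 − 1)×1000 = (0.920107 − 1)×1000 = -79.893‰
δ_B = (0.0110966/0.0112400 − 1)×1000 = (0.987242 − 1)×1000 = -12.758‰
f_A = (δ_mix − δ_B)/(δ_A − δ_B) = (-52.7 − (-12.758))/(-79.893 − (-12.758))
f_A = -39.942 / -67.135 = 0.5949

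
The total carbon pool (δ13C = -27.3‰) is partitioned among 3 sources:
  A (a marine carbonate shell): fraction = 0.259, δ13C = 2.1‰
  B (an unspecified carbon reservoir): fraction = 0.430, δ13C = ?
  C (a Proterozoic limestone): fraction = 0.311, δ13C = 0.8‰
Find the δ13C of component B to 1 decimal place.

Isotope mass balance: δ_bulk = Σ fᵢ·δᵢ.
-27.3 = 0.259×(2.1) + 0.430×δ_B + 0.311×(0.8)
0.430·δ_B = -27.3 − (0.793) = -28.093
δ_B = -28.093 / 0.430 = -65.33‰

-65.3‰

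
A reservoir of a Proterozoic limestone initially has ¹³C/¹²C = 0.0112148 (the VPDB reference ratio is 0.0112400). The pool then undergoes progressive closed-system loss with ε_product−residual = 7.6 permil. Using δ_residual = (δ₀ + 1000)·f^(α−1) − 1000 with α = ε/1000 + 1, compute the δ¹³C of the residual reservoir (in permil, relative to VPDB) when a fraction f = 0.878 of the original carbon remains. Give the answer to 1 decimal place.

-3.2 permil

δ₀ = (0.0112148/0.0112400 − 1)×1000 = (0.997758 − 1)×1000 = -2.242 permil
α − 1 = ε/1000 = 0.0076
f^(α−1) = 0.878^(0.0076) = 0.999012
δ_res = (-2.242 + 1000) × 0.999012 − 1000 = 996.772 − 1000 = -3.23 permil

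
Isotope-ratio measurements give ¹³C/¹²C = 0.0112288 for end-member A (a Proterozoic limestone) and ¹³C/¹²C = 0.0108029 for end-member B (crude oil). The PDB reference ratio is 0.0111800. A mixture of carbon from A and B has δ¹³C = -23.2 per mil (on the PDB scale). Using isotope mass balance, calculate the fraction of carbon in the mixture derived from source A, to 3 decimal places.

δ_A = (0.0112288/0.0111800 − 1)×1000 = (1.004365 − 1)×1000 = 4.365 per mil
δ_B = (0.0108029/0.0111800 − 1)×1000 = (0.966270 − 1)×1000 = -33.730 per mil
f_A = (δ_mix − δ_B)/(δ_A − δ_B) = (-23.2 − (-33.730))/(4.365 − (-33.730))
f_A = 10.530 / 38.095 = 0.2764

0.276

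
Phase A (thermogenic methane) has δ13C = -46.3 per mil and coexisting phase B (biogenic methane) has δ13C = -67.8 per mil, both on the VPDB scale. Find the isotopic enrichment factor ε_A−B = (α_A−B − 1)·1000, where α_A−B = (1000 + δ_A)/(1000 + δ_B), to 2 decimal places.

23.06 per mil

α_A−B = (1000 + -46.3) / (1000 + -67.8) = 953.7 / 932.2 = 1.023064
ε_A−B = (1.023064 − 1) × 1000 = 23.064 per mil
(The approximation ε ≈ δ_A − δ_B would give 21.5 per mil.)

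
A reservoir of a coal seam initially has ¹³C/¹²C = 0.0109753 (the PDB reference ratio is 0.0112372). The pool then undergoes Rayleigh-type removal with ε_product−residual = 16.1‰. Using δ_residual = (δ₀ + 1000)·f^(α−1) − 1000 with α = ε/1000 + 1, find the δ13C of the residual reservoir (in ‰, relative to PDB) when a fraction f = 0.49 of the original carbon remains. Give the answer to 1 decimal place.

δ₀ = (0.0109753/0.0112372 − 1)×1000 = (0.976693 − 1)×1000 = -23.307‰
α − 1 = ε/1000 = 0.0161
f^(α−1) = 0.49^(0.0161) = 0.988581
δ_res = (-23.307 + 1000) × 0.988581 − 1000 = 965.540 − 1000 = -34.46‰

-34.5‰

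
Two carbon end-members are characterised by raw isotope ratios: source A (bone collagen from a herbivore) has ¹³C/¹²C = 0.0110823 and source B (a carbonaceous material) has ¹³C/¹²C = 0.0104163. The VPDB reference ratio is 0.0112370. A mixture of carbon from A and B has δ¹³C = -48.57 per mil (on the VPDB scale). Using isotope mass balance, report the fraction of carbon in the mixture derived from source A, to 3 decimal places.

δ_A = (0.0110823/0.0112370 − 1)×1000 = (0.986233 − 1)×1000 = -13.767 per mil
δ_B = (0.0104163/0.0112370 − 1)×1000 = (0.926964 − 1)×1000 = -73.036 per mil
f_A = (δ_mix − δ_B)/(δ_A − δ_B) = (-48.57 − (-73.036))/(-13.767 − (-73.036))
f_A = 24.466 / 59.268 = 0.4128

0.413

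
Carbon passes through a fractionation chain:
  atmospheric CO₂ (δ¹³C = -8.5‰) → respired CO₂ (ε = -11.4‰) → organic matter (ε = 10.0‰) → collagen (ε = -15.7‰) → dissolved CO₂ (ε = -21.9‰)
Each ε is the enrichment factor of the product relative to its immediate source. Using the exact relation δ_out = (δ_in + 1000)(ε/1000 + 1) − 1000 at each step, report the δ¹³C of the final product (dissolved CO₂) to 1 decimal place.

step 1: δ = (-8.50 + 1000)·(-11.4/1000 + 1) − 1000 = -19.80‰
step 2: δ = (-19.80 + 1000)·(10.0/1000 + 1) − 1000 = -10.00‰
step 3: δ = (-10.00 + 1000)·(-15.7/1000 + 1) − 1000 = -25.54‰
step 4: δ = (-25.54 + 1000)·(-21.9/1000 + 1) − 1000 = -46.88‰

-46.9‰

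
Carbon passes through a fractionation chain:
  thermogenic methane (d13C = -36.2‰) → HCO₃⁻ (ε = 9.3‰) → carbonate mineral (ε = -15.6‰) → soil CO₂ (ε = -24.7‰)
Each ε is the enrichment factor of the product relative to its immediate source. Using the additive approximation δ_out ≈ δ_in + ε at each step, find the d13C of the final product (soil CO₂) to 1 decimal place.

step 1: δ ≈ -36.2 + (9.3) = -26.9‰
step 2: δ ≈ -26.9 + (-15.6) = -42.5‰
step 3: δ ≈ -42.5 + (-24.7) = -67.2‰

-67.2‰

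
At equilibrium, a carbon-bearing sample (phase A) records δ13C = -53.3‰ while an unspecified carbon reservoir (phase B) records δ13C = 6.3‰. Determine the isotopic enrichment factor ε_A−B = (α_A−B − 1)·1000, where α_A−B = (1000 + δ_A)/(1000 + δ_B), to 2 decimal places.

α_A−B = (1000 + -53.3) / (1000 + 6.3) = 946.7 / 1006.3 = 0.940773
ε_A−B = (0.940773 − 1) × 1000 = -59.227‰
(The approximation ε ≈ δ_A − δ_B would give -59.6‰.)

-59.23‰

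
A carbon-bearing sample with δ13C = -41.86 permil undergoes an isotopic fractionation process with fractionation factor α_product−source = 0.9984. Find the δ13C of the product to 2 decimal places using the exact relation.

-43.39 permil

δ_product = (δ_source + 1000)·α − 1000
δ_product = (-41.86 + 1000) × 0.9984 − 1000
δ_product = 956.607 − 1000 = -43.393 permil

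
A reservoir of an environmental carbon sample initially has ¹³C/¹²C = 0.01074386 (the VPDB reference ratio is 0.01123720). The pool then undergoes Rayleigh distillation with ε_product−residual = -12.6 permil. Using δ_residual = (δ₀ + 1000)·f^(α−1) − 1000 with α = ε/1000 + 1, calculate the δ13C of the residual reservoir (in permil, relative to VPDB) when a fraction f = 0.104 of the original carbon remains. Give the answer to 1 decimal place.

δ₀ = (0.01074386/0.01123720 − 1)×1000 = (0.956098 − 1)×1000 = -43.902 permil
α − 1 = ε/1000 = -0.0126
f^(α−1) = 0.104^(-0.0126) = 1.028929
δ_res = (-43.902 + 1000) × 1.028929 − 1000 = 983.756 − 1000 = -16.24 permil

-16.2 permil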